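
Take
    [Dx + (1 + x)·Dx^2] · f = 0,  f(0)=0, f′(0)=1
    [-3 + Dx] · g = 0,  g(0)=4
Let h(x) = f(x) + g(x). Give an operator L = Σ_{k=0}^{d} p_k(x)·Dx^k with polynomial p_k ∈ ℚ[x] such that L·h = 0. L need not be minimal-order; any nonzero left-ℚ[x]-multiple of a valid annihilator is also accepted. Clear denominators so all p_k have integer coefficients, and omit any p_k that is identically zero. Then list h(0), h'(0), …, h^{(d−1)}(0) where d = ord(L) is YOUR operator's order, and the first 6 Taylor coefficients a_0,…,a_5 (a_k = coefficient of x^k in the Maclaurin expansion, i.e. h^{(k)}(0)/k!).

L = (-15 - 9·x)·Dx + (-7 - 18·x - 9·x^2)·Dx^2 + (4 + 7·x + 3·x^2)·Dx^3  (order 3).
h: a_k = 4, 13, 35/2, 55/3, 53/4, 83/10, …
ICs: h(0) = 4, h′(0) = 13, h′′(0) = 35.

f: a_k = 0, 1, -1/2, 1/3, -1/4, 1/5, …
g: a_k = 4, 12, 18, 18, 27/2, 81/10, …
f+g: L₀ = lclm(L_f,L_g), ord ≤ 2+1.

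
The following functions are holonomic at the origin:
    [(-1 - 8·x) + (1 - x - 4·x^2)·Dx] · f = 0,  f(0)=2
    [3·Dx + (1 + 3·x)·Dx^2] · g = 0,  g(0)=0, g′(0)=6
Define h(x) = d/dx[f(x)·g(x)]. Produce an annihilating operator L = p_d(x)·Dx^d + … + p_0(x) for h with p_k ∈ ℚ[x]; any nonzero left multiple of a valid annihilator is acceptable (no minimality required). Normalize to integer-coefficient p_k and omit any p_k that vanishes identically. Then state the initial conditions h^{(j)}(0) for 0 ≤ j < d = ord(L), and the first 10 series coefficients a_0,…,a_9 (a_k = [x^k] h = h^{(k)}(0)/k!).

f: a_k = 2, 2, 10, 18, 58, 130, 362, 882, 2330, 5858, …
g: a_k = 0, 6, -9, 18, -81/2, 486/5, -243, 4374/7, -6561/4, 4374, …
h₀=f·g: eliminate ⇒ L₀, order ≤ 1·2.
h=h₀': d/dx-closure on L₀ ⇒ L.
L = (444 + 2376·x + 5184·x^2) + (15 + 381·x + 2592·x^2 + 4032·x^3)·Dx + (-11 - 70·x - 19·x^2 + 468·x^3 + 576·x^4)·Dx^2  (order 2).
h: a_k = 12, -12, 234, -108, 2397, -3438/5, 21369, -192132/35, 12771783/70, -426417/7, …
ICs: h(0) = 12, h′(0) = -12.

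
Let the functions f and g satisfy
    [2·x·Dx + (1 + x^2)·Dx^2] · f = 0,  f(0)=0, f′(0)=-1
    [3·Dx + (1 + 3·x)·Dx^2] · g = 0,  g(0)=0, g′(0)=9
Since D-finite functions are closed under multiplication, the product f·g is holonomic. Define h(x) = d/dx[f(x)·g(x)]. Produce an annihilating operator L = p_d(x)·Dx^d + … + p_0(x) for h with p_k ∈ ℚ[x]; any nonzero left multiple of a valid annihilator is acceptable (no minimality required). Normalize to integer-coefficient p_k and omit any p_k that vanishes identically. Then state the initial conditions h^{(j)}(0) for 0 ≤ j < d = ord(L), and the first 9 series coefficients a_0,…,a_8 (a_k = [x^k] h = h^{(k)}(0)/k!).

L = (264 + 1260·x + 1008·x^2 + 3420·x^3 + 3240·x^4 + 4212·x^5 + 324·x^7) + (178 + 660·x + 3828·x^2 + 7308·x^3 + 12960·x^4 + 10044·x^5 + 11340·x^6 + 324·x^7 + 1134·x^8)·Dx + (132 + 608·x + 1728·x^2 + 4568·x^3 + 6456·x^4 + 8856·x^5 + 5184·x^6 + 5544·x^7 + 324·x^8 + 648·x^9)·Dx^2 + (13 + 102·x + 341·x^2 + 744·x^3 + 1138·x^4 + 1236·x^5 + 1386·x^6 + 648·x^7 + 657·x^8 + 54·x^9 + 81·x^10)·Dx^3  (order 3).
h: a_k = 0, -18, 81/2, -96, 1125/4, -4158/5, 48573/20, -35712/5, 5919723/280, …
ICs: h(0) = 0, h′(0) = -18, h′′(0) = 81.

f: a_k = 0, -1, 0, 1/3, 0, -1/5, 0, 1/7, 0, …
g: a_k = 0, 9, -27/2, 27, -243/4, 729/5, -729/2, 6561/7, -19683/8, …
Product ⇒ symmetric product L₀, ord ≤ 4.
Differentiate: ansatz ord ≤ ord L₀ ⇒ L.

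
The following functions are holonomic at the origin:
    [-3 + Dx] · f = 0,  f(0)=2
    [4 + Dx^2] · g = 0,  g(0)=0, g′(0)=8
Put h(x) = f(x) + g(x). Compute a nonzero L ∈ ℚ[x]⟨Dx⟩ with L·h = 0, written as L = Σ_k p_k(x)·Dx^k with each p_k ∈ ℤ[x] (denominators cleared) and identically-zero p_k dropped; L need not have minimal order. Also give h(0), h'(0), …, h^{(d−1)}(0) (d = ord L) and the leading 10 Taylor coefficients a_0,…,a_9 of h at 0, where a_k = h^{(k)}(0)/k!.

f: a_k = 2, 6, 9, 9, 27/4, 81/20, 81/40, 243/280, 729/2240, 243/2240, …
g: a_k = 0, 8, 0, -16/3, 0, 16/15, 0, -32/315, 0, 16/2835, …
h₀=f+g: left-lcm gives L₀, ord ≤ 3.
L = -12 + 4·Dx - 3·Dx^2 + Dx^3  (order 3).
h: a_k = 2, 14, 9, 11/3, 27/4, 307/60, 81/40, 1931/2520, 729/2240, 20707/181440, …
ICs: h(0) = 2, h′(0) = 14, h′′(0) = 18.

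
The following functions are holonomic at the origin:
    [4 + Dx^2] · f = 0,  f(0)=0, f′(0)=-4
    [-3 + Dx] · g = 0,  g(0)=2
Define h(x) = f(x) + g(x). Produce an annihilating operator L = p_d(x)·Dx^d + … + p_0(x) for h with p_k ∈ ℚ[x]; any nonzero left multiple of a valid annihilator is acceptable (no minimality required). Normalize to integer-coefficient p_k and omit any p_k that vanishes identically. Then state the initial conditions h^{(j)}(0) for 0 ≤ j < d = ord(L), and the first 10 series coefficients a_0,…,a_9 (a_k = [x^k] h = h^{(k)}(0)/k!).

f: a_k = 0, -4, 0, 8/3, 0, -8/15, 0, 16/315, 0, -8/2835, …
g: a_k = 2, 6, 9, 9, 27/4, 81/20, 81/40, 243/280, 729/2240, 243/2240, …
Sum ⇒ L₀ = lclm(L_f,L_g) in ℚ(x)⟨Dx⟩.
L = -12 + 4·Dx - 3·Dx^2 + Dx^3  (order 3).
h: a_k = 2, 2, 9, 35/3, 27/4, 211/60, 81/40, 463/504, 729/2240, 19171/181440, …
ICs: h(0) = 2, h′(0) = 2, h′′(0) = 18.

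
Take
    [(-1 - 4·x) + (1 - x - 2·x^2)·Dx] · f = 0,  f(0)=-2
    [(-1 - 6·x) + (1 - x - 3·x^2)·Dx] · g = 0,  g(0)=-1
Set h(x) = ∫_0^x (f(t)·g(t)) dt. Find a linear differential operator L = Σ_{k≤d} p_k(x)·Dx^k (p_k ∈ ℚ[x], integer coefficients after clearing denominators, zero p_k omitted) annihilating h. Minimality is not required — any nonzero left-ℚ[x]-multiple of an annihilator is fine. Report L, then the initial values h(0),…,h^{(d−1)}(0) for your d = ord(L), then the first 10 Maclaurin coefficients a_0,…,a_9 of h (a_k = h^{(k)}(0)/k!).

f: a_k = -2, -2, -6, -10, -22, -42, -86, -170, -342, -682, …
g: a_k = -1, -1, -4, -7, -19, -40, -97, -217, -508, -1159, …
Product ⇒ symmetric product L₀, ord ≤ 1.
∫: right-multiply L₀ by Dx.
L = (-2 - 8·x + 15·x^2 + 24·x^3)·Dx + (1 - 2·x - 4·x^2 + 5·x^3 + 6·x^4)·Dx^2  (order 2).
h: a_k = 0, 2, 2, 16/3, 19/2, 108/5, 44, 674/7, 409/2, 4000/9, …
ICs: h(0) = 0, h′(0) = 2.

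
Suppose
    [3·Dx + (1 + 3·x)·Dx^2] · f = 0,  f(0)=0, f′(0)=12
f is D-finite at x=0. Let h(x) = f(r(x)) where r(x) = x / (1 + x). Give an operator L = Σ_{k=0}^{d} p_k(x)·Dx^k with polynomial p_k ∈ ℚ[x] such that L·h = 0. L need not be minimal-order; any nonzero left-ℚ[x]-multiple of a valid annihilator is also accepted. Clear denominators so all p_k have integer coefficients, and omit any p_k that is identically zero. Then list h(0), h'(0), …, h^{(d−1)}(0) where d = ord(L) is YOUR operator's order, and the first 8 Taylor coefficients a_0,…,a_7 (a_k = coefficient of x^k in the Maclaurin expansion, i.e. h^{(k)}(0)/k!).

f: a_k = 0, 12, -18, 36, -81, 972/5, -486, 8748/7, …
h₀=f(r): pull back L_f along r ⇒ L₀.
L = (5 + 8·x)·Dx + (1 + 5·x + 4·x^2)·Dx^2  (order 2).
h: a_k = 0, 12, -30, 84, -255, 4092/5, -2730, 65532/7, …
ICs: h(0) = 0, h′(0) = 12.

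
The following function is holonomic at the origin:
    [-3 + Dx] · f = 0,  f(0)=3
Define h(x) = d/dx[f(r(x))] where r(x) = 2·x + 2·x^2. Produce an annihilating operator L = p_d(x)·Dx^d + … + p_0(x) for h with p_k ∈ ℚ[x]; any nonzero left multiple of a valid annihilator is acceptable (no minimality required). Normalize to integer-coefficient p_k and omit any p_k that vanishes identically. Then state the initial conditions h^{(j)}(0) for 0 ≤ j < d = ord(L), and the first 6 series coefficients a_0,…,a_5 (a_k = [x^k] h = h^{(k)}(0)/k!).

L = (8 + 24·x + 24·x^2) + (-1 - 2·x)·Dx  (order 1).
h: a_k = 18, 144, 648, 2160, 5832, 67392/5, …
ICs: h(0) = 18.

f: a_k = 3, 9, 27/2, 27/2, 81/8, 243/40, …
h₀=f(r): pull back L_f along r ⇒ L₀.
h=h₀': d/dx-closure on L₀ ⇒ L.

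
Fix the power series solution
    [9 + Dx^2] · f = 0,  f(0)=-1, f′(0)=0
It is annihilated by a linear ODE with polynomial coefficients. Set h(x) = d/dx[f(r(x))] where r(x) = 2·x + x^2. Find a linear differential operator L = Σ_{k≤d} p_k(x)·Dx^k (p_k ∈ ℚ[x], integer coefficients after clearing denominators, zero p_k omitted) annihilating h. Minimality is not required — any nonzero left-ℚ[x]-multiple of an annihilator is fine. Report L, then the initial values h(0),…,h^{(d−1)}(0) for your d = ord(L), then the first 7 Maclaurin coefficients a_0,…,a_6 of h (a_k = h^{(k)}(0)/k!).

L = (39 + 144·x + 216·x^2 + 144·x^3 + 36·x^4) + (-3 - 3·x)·Dx + (1 + 2·x + x^2)·Dx^2  (order 2).
h: a_k = 0, 36, 54, -198, -540, -486/5, 5859/5, …
ICs: h(0) = 0, h′(0) = 36.

f: a_k = -1, 0, 9/2, 0, -27/8, 0, 81/80, …
L₀ from L_f via x↦r, Dx↦r'^{-1}Dx.
h=h₀': d/dx-closure on L₀ ⇒ L.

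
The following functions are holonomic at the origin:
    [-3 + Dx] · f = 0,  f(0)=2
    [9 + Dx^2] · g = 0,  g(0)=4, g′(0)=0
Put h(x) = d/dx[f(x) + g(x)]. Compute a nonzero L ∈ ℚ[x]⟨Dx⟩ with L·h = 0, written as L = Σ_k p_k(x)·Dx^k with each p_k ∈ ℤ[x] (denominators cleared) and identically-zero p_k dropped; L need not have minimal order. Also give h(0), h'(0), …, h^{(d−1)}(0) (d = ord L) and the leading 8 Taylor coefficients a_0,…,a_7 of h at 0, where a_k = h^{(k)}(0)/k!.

f: a_k = 2, 6, 9, 9, 27/4, 81/20, 81/40, 243/280, …
g: a_k = 4, 0, -18, 0, 27/2, 0, -81/20, 0, …
L₀ := lclm(L_f,L_g); ord L₀ ≤ 1+2.
Derive L from L₀ (diff closure).
L = 27 - 9·Dx + 3·Dx^2 - Dx^3  (order 3).
h: a_k = 6, -18, 27, 81, 81/4, -243/20, 243/40, 2187/280, …
ICs: h(0) = 6, h′(0) = -18, h′′(0) = 54.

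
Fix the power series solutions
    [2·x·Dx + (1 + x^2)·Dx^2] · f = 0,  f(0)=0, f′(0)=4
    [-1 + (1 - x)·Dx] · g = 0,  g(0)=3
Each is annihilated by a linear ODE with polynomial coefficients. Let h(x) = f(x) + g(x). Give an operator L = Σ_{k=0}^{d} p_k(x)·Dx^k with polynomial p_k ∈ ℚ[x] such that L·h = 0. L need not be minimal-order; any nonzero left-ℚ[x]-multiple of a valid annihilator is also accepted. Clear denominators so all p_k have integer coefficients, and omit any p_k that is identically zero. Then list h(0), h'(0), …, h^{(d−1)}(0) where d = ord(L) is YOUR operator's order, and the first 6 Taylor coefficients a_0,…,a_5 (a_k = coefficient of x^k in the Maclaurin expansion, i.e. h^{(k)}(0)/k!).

L = (2 - 8·x - 6·x^2)·Dx + (-4 + 2·x - 4·x^2 - 6·x^3)·Dx^2 + (1 - x^4)·Dx^3  (order 3).
h: a_k = 3, 7, 3, 5/3, 3, 19/5, …
ICs: h(0) = 3, h′(0) = 7, h′′(0) = 6.

f: a_k = 0, 4, 0, -4/3, 0, 4/5, …
g: a_k = 3, 3, 3, 3, 3, 3, …
Sum ⇒ L₀ = lclm(L_f,L_g) in ℚ(x)⟨Dx⟩.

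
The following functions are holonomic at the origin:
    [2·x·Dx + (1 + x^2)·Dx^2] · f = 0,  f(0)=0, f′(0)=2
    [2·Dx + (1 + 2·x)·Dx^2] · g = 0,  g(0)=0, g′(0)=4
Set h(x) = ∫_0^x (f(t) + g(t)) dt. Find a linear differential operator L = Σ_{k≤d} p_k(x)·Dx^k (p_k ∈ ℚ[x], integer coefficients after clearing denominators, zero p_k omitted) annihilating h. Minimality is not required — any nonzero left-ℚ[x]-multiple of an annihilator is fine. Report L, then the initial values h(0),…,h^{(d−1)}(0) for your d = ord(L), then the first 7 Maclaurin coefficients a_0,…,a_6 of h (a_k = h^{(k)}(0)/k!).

f: a_k = 0, 2, 0, -2/3, 0, 2/5, 0, …
g: a_k = 0, 4, -4, 16/3, -8, 64/5, -64/3, …
f+g: L₀ = lclm(L_f,L_g), ord ≤ 2+2.
h=∫₀ˣh₀: take L = L₀·Dx.
L = (-2 - 12·x + 6·x^2 + 4·x^3)·Dx^2 + (-5 - 4·x - 9·x^2 + 12·x^3 + 8·x^4)·Dx^3 + (-1 - x + 2·x^2 + x^3 + 3·x^4 + 2·x^5)·Dx^4  (order 4).
h: a_k = 0, 0, 3, -4/3, 7/6, -8/5, 11/5, …
ICs: h(0) = 0, h′(0) = 0, h′′(0) = 6, h′′′(0) = -8.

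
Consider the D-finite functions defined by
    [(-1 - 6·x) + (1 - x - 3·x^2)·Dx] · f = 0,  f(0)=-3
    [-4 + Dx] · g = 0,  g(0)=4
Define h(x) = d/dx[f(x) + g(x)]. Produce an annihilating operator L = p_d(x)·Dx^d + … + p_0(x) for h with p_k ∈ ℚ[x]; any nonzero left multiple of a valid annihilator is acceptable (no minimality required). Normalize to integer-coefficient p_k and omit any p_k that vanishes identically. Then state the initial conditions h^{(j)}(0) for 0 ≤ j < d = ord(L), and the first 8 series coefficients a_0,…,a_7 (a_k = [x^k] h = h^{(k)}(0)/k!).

f: a_k = -3, -3, -12, -21, -57, -120, -291, -651, …
g: a_k = 4, 16, 32, 128/3, 128/3, 512/15, 1024/45, 4096/315, …
f+g: L₀ = lclm(L_f,L_g), ord ≤ 1+1.
h=h₀': d/dx-closure on L₀ ⇒ L.
L = (20 + 496·x + 552·x^2 + 2160·x^3 + 1296·x^4) + (-13 - 112·x - 298·x^2 - 516·x^3 + 360·x^4 + 432·x^5)·Dx + (2 - 3·x + 40·x^2 - 6·x^3 - 171·x^4 - 108·x^5)·Dx^2  (order 2).
h: a_k = 13, 40, 65, -172/3, -1288/3, -24142/15, -200969/45, -3824096/315, …
ICs: h(0) = 13, h′(0) = 40.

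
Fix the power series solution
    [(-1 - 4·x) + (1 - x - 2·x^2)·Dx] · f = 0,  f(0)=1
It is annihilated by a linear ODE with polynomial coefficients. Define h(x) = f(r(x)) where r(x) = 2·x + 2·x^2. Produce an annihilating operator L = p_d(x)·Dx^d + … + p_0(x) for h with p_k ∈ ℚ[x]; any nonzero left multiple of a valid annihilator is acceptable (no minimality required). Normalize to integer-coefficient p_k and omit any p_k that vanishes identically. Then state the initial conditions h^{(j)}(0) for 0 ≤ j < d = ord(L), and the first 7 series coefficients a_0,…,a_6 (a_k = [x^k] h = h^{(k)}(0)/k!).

f: a_k = 1, 1, 3, 5, 11, 21, 43, …
Substitute x→r, Dx→(1/r')Dx; clear ⇒ L₀.
L = (2 + 20·x + 48·x^2 + 32·x^3) + (-1 + 2·x + 10·x^2 + 16·x^3 + 8·x^4)·Dx  (order 1).
h: a_k = 1, 2, 14, 64, 308, 1496, 7208, …
ICs: h(0) = 1.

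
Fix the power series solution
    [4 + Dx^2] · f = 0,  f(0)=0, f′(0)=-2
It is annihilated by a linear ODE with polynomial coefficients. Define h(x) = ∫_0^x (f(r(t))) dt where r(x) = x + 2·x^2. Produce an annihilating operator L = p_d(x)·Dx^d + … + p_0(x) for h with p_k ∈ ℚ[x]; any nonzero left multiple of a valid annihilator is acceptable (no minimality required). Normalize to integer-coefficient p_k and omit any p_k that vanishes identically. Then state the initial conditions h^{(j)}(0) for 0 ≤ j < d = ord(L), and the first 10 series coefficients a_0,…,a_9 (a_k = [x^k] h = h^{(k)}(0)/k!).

L = (4 + 48·x + 192·x^2 + 256·x^3)·Dx - 4·Dx^2 + (1 + 4·x)·Dx^3  (order 3).
h: a_k = 0, 0, -1, -4/3, 1/3, 8/5, 118/45, 8/7, -419/315, -944/405, …
ICs: h(0) = 0, h′(0) = 0, h′′(0) = -2.

f: a_k = 0, -2, 0, 4/3, 0, -4/15, 0, 8/315, 0, -4/2835, …
Substitute x→r, Dx→(1/r')Dx; clear ⇒ L₀.
∫: right-multiply L₀ by Dx.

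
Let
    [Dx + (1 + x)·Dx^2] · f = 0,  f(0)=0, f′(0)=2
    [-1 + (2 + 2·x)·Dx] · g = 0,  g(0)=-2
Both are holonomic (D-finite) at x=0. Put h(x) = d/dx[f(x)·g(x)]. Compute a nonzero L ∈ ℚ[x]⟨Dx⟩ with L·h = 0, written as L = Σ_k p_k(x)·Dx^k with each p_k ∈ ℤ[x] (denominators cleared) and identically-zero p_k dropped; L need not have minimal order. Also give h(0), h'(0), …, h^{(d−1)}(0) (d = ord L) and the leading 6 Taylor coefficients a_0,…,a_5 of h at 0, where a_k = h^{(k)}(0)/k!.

f: a_k = 0, 2, -1, 2/3, -1/2, 2/5, …
g: a_k = -2, -1, 1/4, -1/8, 5/64, -7/128, …
h₀=f·g: eliminate ⇒ L₀, order ≤ 2·1.
Differentiate: ansatz ord ≤ ord L₀ ⇒ L.
L = 1 + (8 + 8·x)·Dx + (4 + 8·x + 4·x^2)·Dx^2  (order 2).
h: a_k = -4, 0, 1/2, -2/3, 71/96, -31/40, …
ICs: h(0) = -4, h′(0) = 0.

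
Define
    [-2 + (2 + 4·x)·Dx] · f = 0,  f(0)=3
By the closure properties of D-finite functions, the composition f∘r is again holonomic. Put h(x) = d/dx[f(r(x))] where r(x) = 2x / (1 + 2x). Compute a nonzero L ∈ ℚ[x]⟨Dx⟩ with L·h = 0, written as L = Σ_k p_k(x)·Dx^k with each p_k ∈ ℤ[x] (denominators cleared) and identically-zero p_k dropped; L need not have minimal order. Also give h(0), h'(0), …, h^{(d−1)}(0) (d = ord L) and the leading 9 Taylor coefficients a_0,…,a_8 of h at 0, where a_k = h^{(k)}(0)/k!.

L = (-6 - 24·x) + (-1 - 8·x - 12·x^2)·Dx  (order 1).
h: a_k = 6, -36, 180, -888, 4500, -23544, 126504, -693360, 3855492, …
ICs: h(0) = 6.

f: a_k = 3, 3, -3/2, 3/2, -15/8, 21/8, -63/16, 99/16, -1287/128, …
Substitute x→r, Dx→(1/r')Dx; clear ⇒ L₀.
Differentiate: ansatz ord ≤ ord L₀ ⇒ L.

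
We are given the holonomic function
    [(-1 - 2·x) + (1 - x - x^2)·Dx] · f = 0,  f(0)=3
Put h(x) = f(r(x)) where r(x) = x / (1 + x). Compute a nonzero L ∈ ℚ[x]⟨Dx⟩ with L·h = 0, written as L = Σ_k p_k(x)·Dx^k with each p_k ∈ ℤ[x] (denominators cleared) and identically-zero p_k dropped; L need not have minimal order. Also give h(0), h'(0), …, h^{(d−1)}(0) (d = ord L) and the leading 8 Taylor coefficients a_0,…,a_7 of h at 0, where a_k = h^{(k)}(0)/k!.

f: a_k = 3, 3, 6, 9, 15, 24, 39, 63, …
f∘r: x↦r, Dx↦Dx/r' in L_f ⇒ L₀.
L = (1 + 3·x) + (-1 - 2·x + x^3)·Dx  (order 1).
h: a_k = 3, 3, 3, 0, 3, -3, 6, -9, …
ICs: h(0) = 3.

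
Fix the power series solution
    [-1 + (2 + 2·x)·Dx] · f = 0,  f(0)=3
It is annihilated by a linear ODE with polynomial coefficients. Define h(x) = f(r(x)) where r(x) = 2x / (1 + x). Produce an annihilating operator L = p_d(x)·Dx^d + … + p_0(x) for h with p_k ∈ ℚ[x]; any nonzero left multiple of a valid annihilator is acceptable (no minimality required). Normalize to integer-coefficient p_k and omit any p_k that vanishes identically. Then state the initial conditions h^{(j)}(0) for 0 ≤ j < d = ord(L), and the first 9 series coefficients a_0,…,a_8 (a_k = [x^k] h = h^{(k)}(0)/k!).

L = -1 + (1 + 4·x + 3·x^2)·Dx  (order 1).
h: a_k = 3, 3, -9/2, 15/2, -111/8, 225/8, -981/16, 2259/16, -43335/128, …
ICs: h(0) = 3.

f: a_k = 3, 3/2, -3/8, 3/16, -15/128, 21/256, -63/1024, 99/2048, -1287/32768, …
f∘r: x↦r, Dx↦Dx/r' in L_f ⇒ L₀.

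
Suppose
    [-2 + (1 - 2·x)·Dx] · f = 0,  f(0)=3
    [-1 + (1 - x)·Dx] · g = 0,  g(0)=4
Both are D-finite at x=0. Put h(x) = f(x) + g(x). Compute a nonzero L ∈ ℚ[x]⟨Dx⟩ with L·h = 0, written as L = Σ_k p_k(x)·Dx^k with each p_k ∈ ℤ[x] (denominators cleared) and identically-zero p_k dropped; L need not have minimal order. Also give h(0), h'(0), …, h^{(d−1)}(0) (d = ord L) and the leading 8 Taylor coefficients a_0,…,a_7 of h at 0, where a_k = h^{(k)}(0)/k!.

L = -4 + (6 - 8·x)·Dx + (-1 + 3·x - 2·x^2)·Dx^2  (order 2).
h: a_k = 7, 10, 16, 28, 52, 100, 196, 388, …
ICs: h(0) = 7, h′(0) = 10.

f: a_k = 3, 6, 12, 24, 48, 96, 192, 384, …
g: a_k = 4, 4, 4, 4, 4, 4, 4, 4, …
Weyl lclm of L_f,L_g ⇒ L₀ (ord ≤ 2).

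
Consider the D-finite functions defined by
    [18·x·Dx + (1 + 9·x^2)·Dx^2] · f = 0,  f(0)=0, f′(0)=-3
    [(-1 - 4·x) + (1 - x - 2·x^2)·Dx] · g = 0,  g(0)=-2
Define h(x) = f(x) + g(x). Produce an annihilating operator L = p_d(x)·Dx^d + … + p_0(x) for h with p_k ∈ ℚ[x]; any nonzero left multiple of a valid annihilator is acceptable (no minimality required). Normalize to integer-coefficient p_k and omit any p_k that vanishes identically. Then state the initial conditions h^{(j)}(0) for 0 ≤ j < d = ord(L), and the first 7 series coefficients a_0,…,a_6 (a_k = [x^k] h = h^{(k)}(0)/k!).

f: a_k = 0, -3, 0, 9, 0, -243/5, 0, …
g: a_k = -2, -2, -6, -10, -22, -42, -86, …
Weyl lclm of L_f,L_g ⇒ L₀ (ord ≤ 3).
L = (18 - 72·x - 918·x^2 - 1872·x^3 - 4608·x^4 - 1296·x^6)·Dx + (-8 - 30·x - 278·x^3 - 1788·x^4 - 3216·x^5 - 324·x^6 - 1296·x^7)·Dx^2 + (1 + 4·x + 24·x^2 + 4·x^3 + 103·x^4 - 300·x^5 - 312·x^6 - 108·x^7 - 216·x^8)·Dx^3  (order 3).
h: a_k = -2, -5, -6, -1, -22, -453/5, -86, …
ICs: h(0) = -2, h′(0) = -5, h′′(0) = -12.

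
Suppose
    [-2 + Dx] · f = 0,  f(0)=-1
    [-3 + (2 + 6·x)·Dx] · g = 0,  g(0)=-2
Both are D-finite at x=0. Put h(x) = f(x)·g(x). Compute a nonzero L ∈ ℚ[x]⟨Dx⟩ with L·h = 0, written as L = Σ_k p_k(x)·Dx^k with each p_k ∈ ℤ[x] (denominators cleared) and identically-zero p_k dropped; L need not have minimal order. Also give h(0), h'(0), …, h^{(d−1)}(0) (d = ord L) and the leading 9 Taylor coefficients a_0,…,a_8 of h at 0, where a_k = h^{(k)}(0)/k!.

f: a_k = -1, -2, -2, -4/3, -2/3, -4/15, -4/45, -8/315, -2/315, …
g: a_k = -2, -3, 9/4, -27/8, 405/64, -1701/128, 15309/512, -72171/1024, 2814669/16384, …
L₀ := L_f ⊗_s L_g (sym. prod.), ord ≤ 1.
L = (-7 - 12·x) + (2 + 6·x)·Dx  (order 1).
h: a_k = 2, 7, 31/4, 181/24, 241/192, 13279/1920, -276497/23040, 9930589/322560, -56288873/737280, …
ICs: h(0) = 2.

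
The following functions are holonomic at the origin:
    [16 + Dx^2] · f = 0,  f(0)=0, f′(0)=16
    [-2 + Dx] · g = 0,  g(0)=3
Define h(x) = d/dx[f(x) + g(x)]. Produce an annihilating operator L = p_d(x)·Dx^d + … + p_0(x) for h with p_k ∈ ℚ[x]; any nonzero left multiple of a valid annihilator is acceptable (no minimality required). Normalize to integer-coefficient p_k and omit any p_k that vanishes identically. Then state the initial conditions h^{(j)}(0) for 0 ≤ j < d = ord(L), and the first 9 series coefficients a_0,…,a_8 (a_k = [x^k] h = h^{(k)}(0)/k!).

f: a_k = 0, 16, 0, -128/3, 0, 512/15, 0, -4096/315, 0, …
g: a_k = 3, 6, 6, 4, 2, 4/5, 4/15, 8/105, 2/105, …
f+g: L₀ = lclm(L_f,L_g), ord ≤ 2+1.
Derive L from L₀ (diff closure).
L = 32 - 16·Dx + 2·Dx^2 - Dx^3  (order 3).
h: a_k = 22, 12, -116, 8, 524/3, 8/5, -4072/45, 16/105, 1172/45, …
ICs: h(0) = 22, h′(0) = 12, h′′(0) = -232.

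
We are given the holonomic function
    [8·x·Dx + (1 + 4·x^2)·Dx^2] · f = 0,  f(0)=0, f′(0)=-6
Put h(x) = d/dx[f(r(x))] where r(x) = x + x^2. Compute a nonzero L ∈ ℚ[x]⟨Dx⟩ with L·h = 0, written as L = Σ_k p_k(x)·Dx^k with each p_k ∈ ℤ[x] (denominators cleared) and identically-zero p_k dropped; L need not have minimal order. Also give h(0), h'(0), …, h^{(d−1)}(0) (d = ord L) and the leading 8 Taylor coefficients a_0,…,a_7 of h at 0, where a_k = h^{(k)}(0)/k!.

f: a_k = 0, -6, 0, 8, 0, -96/5, 0, 384/7, …
L₀ from L_f via x↦r, Dx↦r'^{-1}Dx.
h=h₀': d/dx-closure on L₀ ⇒ L.
L = (-2 + 8·x + 32·x^2 + 48·x^3 + 24·x^4) + (1 + 2·x + 4·x^2 + 16·x^3 + 20·x^4 + 8·x^5)·Dx  (order 1).
h: a_k = -6, -12, 24, 96, 24, -528, -960, 1536, …
ICs: h(0) = -6.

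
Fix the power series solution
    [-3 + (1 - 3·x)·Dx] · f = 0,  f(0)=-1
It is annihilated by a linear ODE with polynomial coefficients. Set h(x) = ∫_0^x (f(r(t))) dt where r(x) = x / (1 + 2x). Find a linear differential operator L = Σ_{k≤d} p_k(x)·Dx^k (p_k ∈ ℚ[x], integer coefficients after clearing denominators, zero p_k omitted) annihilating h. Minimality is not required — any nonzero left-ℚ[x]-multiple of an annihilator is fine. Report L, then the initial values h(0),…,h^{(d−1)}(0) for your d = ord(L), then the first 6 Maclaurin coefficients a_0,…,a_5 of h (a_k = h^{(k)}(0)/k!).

L = 3·Dx + (-1 - x + 2·x^2)·Dx^2  (order 2).
h: a_k = 0, -1, -3/2, -1, -3/4, -3/5, …
ICs: h(0) = 0, h′(0) = -1.

f: a_k = -1, -3, -9, -27, -81, -243, …
h₀=f(r): pull back L_f along r ⇒ L₀.
∫: right-multiply L₀ by Dx.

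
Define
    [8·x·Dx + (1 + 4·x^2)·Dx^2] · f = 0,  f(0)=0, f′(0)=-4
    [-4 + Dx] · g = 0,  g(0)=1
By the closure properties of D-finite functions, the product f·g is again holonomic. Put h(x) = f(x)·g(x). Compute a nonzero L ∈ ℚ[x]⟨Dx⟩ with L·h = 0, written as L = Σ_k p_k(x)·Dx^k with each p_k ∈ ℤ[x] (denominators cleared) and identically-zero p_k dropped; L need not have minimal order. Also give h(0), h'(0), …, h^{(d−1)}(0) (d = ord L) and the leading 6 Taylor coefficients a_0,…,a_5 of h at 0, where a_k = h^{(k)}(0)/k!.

f: a_k = 0, -4, 0, 16/3, 0, -64/5, …
g: a_k = 1, 4, 8, 32/3, 32/3, 128/15, …
f·g: L₀ = L_f ⊗_s L_g, ord ≤ 2·1.
L = (16 - 32·x + 64·x^2) + (-8 + 8·x - 32·x^2)·Dx + (1 + 4·x^2)·Dx^2  (order 2).
h: a_k = 0, -4, -16, -80/3, -64/3, -64/5, …
ICs: h(0) = 0, h′(0) = -4.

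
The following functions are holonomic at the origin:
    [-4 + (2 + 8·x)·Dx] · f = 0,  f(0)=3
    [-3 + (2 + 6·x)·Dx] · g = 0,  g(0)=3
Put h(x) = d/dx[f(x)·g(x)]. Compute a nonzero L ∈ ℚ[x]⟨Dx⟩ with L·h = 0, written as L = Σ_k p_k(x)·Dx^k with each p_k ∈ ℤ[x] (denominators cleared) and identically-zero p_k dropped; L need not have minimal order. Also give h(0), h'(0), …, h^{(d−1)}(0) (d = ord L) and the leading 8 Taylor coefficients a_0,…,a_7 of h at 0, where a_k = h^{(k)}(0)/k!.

f: a_k = 3, 6, -6, 12, -30, 84, -252, 792, …
g: a_k = 3, 9/2, -27/8, 81/16, -1215/128, 5103/256, -45927/1024, 216513/2048, …
h₀=f·g: eliminate ⇒ L₀, order ≤ 1·1.
Differentiate: ansatz ord ≤ ord L₀ ⇒ L.
L = -1 + (-14 - 146·x - 504·x^2 - 576·x^3)·Dx  (order 1).
h: a_k = 63/2, -9/4, 189/16, -1773/32, 62685/256, -534519/512, 8905113/2048, -73004949/4096, …
ICs: h(0) = 63/2.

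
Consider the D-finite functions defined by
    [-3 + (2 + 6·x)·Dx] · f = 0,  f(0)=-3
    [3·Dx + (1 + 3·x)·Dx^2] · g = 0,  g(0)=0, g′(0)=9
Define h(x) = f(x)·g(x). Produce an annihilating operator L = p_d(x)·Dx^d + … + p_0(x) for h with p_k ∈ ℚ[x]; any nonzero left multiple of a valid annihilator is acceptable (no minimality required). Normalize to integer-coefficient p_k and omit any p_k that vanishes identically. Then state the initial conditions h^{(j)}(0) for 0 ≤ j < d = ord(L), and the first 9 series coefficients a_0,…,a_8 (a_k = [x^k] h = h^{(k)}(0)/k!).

f: a_k = -3, -9/2, 27/8, -81/16, 1215/128, -5103/256, 45927/1024, -216513/2048, 8444007/32768, …
g: a_k = 0, 9, -27/2, 27, -243/4, 729/5, -729/2, 6561/7, -19683/8, …
h₀=f·g: eliminate ⇒ L₀, order ≤ 1·2.
L = 9 + (4 + 24·x + 36·x^2)·Dx^2  (order 2).
h: a_k = 0, -27, 0, 81/8, -243/8, 51759/640, -67797/320, 19965123/35840, -52927587/35840, …
ICs: h(0) = 0, h′(0) = -27.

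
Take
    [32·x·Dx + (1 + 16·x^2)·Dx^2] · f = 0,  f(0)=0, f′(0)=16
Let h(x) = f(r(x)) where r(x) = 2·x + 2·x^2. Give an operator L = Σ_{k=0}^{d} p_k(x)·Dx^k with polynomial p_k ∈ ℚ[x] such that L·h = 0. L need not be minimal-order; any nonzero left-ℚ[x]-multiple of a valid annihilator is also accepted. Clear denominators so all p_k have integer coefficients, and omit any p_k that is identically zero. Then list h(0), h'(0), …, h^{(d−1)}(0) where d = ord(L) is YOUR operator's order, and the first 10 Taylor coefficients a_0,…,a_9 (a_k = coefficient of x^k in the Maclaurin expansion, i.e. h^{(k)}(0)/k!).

L = (-2 + 128·x + 512·x^2 + 768·x^3 + 384·x^4)·Dx + (1 + 2·x + 64·x^2 + 256·x^3 + 320·x^4 + 128·x^5)·Dx^2  (order 2).
h: a_k = 0, 32, 32, -2048/3, -2048, 120832/5, 391168/3, -6553600/7, -8126464, 311558144/9, …
ICs: h(0) = 0, h′(0) = 32.

f: a_k = 0, 16, 0, -256/3, 0, 4096/5, 0, -65536/7, 0, 1048576/9, …
Change of var in L_f (x↦r) gives L₀.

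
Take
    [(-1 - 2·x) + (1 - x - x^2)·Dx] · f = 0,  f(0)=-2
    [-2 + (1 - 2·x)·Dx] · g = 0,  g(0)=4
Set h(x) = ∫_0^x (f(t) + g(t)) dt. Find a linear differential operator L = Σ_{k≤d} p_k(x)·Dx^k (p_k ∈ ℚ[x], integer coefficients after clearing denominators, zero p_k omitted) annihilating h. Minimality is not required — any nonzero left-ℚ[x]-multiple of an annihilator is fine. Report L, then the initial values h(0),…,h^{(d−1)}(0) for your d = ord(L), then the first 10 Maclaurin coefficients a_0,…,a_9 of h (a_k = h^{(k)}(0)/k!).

f: a_k = -2, -2, -4, -6, -10, -16, -26, -42, -68, -110, …
g: a_k = 4, 8, 16, 32, 64, 128, 256, 512, 1024, 2048, …
h₀=f+g: left-lcm gives L₀, ord ≤ 2.
Integrate: L := L₀·Dx.
L = (-12·x + 12·x^2 - 8·x^3)·Dx + (4 - 6·x - 6·x^2 + 16·x^3 - 16·x^4)·Dx^2 + (-1 + 5·x - 9·x^2 + 6·x^3 + 2·x^4 - 4·x^5)·Dx^3  (order 3).
h: a_k = 0, 2, 3, 4, 13/2, 54/5, 56/3, 230/7, 235/4, 956/9, …
ICs: h(0) = 0, h′(0) = 2, h′′(0) = 6.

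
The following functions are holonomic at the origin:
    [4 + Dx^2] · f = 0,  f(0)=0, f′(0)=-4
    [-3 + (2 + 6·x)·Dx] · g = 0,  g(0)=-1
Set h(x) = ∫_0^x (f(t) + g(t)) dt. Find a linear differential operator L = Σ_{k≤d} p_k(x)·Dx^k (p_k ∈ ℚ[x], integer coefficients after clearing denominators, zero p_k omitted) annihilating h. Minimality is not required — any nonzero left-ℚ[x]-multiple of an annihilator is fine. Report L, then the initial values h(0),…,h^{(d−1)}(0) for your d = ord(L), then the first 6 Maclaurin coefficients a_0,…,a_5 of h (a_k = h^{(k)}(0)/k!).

f: a_k = 0, -4, 0, 8/3, 0, -8/15, …
g: a_k = -1, -3/2, 9/8, -27/16, 405/128, -1701/256, …
h₀=f+g: left-lcm gives L₀, ord ≤ 3.
Integrate: L := L₀·Dx.
L = (-516 - 1152·x - 1728·x^2)·Dx + (56 + 936·x + 3456·x^2 + 3456·x^3)·Dx^2 + (-129 - 288·x - 432·x^2)·Dx^3 + (14 + 234·x + 864·x^2 + 864·x^3)·Dx^4  (order 4).
h: a_k = 0, -1, -11/4, 3/8, 47/192, 81/128, …
ICs: h(0) = 0, h′(0) = -1, h′′(0) = -11/2, h′′′(0) = 9/4.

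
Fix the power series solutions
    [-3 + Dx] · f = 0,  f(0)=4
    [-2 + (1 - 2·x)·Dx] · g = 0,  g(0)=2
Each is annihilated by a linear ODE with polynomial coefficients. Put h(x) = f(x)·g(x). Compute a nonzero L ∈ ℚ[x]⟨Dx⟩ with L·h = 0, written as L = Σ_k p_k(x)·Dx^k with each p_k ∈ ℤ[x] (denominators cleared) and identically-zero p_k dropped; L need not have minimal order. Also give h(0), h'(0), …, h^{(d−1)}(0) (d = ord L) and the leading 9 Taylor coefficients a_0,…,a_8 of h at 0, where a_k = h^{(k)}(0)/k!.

f: a_k = 4, 12, 18, 18, 27/2, 81/10, 81/20, 243/140, 729/1120, …
g: a_k = 2, 4, 8, 16, 32, 64, 128, 256, 512, …
h₀=f·g: eliminate ⇒ L₀, order ≤ 1·1.
L = (5 - 6·x) + (-1 + 2·x)·Dx  (order 1).
h: a_k = 8, 40, 116, 268, 563, 5711/5, 4585/2, 321193/70, 5139817/560, …
ICs: h(0) = 8.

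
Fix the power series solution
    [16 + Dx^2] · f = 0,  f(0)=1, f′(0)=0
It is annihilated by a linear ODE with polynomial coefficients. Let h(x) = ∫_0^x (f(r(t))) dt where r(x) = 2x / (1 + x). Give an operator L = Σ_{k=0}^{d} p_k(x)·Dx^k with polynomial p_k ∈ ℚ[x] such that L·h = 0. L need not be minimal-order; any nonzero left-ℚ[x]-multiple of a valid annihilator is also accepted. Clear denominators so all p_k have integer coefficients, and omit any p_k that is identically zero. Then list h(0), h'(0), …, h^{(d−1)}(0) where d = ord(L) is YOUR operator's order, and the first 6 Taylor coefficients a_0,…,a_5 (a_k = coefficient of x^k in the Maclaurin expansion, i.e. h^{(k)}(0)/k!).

f: a_k = 1, 0, -8, 0, 32/3, 0, …
Substitute x→r, Dx→(1/r')Dx; clear ⇒ L₀.
h=∫h₀ ⇒ L = L₀·Dx.
L = 64·Dx + (2 + 6·x + 6·x^2 + 2·x^3)·Dx^2 + (1 + 4·x + 6·x^2 + 4·x^3 + x^4)·Dx^3  (order 3).
h: a_k = 0, 1, 0, -32/3, 16, 224/15, …
ICs: h(0) = 0, h′(0) = 1, h′′(0) = 0.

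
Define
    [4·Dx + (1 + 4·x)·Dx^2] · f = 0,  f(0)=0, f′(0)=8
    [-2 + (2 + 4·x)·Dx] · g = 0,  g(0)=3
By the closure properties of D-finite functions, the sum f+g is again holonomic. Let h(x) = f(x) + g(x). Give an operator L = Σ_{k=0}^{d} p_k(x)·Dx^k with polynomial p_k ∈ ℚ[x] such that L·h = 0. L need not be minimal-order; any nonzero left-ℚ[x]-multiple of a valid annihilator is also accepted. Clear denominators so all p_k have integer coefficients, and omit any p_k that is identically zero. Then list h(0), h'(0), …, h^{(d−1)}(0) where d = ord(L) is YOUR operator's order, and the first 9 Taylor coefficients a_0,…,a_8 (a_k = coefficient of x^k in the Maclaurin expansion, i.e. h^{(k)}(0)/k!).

L = (20 + 16·x)·Dx + (29 + 104·x + 80·x^2)·Dx^2 + (3 + 22·x + 48·x^2 + 32·x^3)·Dx^3  (order 3).
h: a_k = 3, 11, -35/2, 265/6, -1039/8, 16489/40, -65725/48, 524981/112, -2098439/128, …
ICs: h(0) = 3, h′(0) = 11, h′′(0) = -35.

f: a_k = 0, 8, -16, 128/3, -128, 2048/5, -4096/3, 32768/7, -16384, …
g: a_k = 3, 3, -3/2, 3/2, -15/8, 21/8, -63/16, 99/16, -1287/128, …
L₀ := lclm(L_f,L_g); ord L₀ ≤ 2+1.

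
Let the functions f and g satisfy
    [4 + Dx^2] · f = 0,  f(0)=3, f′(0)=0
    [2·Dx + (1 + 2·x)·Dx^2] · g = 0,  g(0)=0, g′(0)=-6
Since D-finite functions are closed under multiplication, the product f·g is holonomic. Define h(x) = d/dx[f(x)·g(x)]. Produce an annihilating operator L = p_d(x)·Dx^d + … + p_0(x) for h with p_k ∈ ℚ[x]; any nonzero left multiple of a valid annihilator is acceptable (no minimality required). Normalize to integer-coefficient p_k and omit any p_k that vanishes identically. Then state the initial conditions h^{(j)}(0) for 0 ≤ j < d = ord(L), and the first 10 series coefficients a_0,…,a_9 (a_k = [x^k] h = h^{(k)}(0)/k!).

L = (-400 - 1408·x - 2688·x^2 + 1536·x^3 + 11008·x^4 + 12288·x^5 + 4096·x^6) + (-192 - 512·x + 640·x^2 + 3840·x^3 + 5120·x^4 + 2048·x^5)·Dx + (-112 - 352·x - 224·x^2 + 2304·x^3 + 6272·x^4 + 6144·x^5 + 2048·x^6)·Dx^2 + (-48 - 128·x + 160·x^2 + 960·x^3 + 1280·x^4 + 512·x^5)·Dx^3 + (-3 + 112·x^2 + 480·x^3 + 880·x^4 + 768·x^5 + 256·x^6)·Dx^4  (order 4).
h: a_k = -18, 36, 36, 0, -108, 216, -2232/5, 4736/5, -13812/7, 28456/7, …
ICs: h(0) = -18, h′(0) = 36, h′′(0) = 72, h′′′(0) = 0.

f: a_k = 3, 0, -6, 0, 2, 0, -4/15, 0, 2/105, 0, …
g: a_k = 0, -6, 6, -8, 12, -96/5, 32, -384/7, 96, -512/3, …
f·g: L₀ = L_f ⊗_s L_g, ord ≤ 2·2.
h₀' ⇒ L via d/dx closure of L₀.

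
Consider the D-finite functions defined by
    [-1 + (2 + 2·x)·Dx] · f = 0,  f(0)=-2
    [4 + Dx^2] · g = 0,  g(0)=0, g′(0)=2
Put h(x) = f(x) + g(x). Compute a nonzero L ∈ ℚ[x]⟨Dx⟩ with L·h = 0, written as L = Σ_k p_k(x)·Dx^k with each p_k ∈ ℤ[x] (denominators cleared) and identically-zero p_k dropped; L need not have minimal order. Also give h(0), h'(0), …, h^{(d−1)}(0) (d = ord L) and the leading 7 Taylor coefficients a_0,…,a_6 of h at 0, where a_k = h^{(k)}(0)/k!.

L = (-76 - 128·x - 64·x^2) + (120 + 376·x + 384·x^2 + 128·x^3)·Dx + (-19 - 32·x - 16·x^2)·Dx^2 + (30 + 94·x + 96·x^2 + 32·x^3)·Dx^3  (order 3).
h: a_k = -2, 1, 1/4, -35/24, 5/64, 407/1920, 21/512, …
ICs: h(0) = -2, h′(0) = 1, h′′(0) = 1/2.

f: a_k = -2, -1, 1/4, -1/8, 5/64, -7/128, 21/512, …
g: a_k = 0, 2, 0, -4/3, 0, 4/15, 0, …
Weyl lclm of L_f,L_g ⇒ L₀ (ord ≤ 3).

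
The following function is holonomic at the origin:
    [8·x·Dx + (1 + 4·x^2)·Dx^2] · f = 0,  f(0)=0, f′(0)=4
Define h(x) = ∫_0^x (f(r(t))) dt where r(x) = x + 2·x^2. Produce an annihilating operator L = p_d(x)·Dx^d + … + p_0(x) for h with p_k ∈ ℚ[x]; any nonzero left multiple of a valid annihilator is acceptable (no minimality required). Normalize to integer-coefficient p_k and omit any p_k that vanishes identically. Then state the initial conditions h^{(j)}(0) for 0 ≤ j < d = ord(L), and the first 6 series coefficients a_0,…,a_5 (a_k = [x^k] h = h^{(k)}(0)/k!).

L = (-4 + 8·x + 64·x^2 + 192·x^3 + 192·x^4)·Dx^2 + (1 + 4·x + 4·x^2 + 32·x^3 + 80·x^4 + 64·x^5)·Dx^3  (order 3).
h: a_k = 0, 0, 2, 8/3, -4/3, -32/5, …
ICs: h(0) = 0, h′(0) = 0, h′′(0) = 4.

f: a_k = 0, 4, 0, -16/3, 0, 64/5, …
f∘r: x↦r, Dx↦Dx/r' in L_f ⇒ L₀.
Integrate: L := L₀·Dx.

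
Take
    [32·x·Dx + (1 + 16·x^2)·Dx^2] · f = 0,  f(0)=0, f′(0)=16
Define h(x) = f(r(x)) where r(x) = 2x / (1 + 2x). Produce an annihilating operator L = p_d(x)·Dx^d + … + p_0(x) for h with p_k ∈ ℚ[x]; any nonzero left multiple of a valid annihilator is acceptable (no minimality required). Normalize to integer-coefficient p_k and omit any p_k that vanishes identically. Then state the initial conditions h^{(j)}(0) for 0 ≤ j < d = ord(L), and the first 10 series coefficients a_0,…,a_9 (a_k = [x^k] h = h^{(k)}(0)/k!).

f: a_k = 0, 16, 0, -256/3, 0, 4096/5, 0, -65536/7, 0, 1048576/9, …
Substitute x→r, Dx→(1/r')Dx; clear ⇒ L₀.
L = (4 + 136·x)·Dx + (1 + 4·x + 68·x^2)·Dx^2  (order 2).
h: a_k = 0, 32, -64, -1664/3, 3840, 51712/5, -625664/3, 1488896/7, 9891840, -417783808/9, …
ICs: h(0) = 0, h′(0) = 32.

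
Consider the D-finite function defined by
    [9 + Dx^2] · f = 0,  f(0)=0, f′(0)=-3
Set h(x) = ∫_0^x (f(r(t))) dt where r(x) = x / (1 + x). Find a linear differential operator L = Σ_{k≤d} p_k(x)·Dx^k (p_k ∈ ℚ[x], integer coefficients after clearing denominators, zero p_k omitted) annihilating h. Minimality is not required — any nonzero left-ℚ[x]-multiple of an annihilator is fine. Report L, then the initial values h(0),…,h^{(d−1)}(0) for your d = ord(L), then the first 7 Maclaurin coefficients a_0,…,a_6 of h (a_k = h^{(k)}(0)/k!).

f: a_k = 0, -3, 0, 9/2, 0, -81/40, 0, …
L₀ from L_f via x↦r, Dx↦r'^{-1}Dx.
Integrate: L := L₀·Dx.
L = 9·Dx + (2 + 6·x + 6·x^2 + 2·x^3)·Dx^2 + (1 + 4·x + 6·x^2 + 4·x^3 + x^4)·Dx^3  (order 3).
h: a_k = 0, 0, -3/2, 1, 3/8, -21/10, 293/80, …
ICs: h(0) = 0, h′(0) = 0, h′′(0) = -3.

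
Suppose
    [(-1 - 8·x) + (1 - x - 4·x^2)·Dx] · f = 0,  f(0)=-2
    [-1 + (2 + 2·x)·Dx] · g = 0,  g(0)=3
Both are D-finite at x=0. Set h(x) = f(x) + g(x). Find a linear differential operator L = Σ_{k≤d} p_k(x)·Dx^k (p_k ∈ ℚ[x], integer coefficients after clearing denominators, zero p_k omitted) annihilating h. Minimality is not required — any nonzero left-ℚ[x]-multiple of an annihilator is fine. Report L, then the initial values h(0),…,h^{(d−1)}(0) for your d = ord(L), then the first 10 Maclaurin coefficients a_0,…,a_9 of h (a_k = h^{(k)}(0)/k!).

L = (-21 - 75·x - 228·x^2 - 160·x^3) + (41 + 174·x + 609·x^2 + 872·x^3 + 400·x^4)·Dx + (-2 - 38·x - 30·x^2 + 198·x^3 + 352·x^4 + 160·x^5)·Dx^2  (order 2).
h: a_k = 1, -1/2, -83/8, -285/16, -7439/128, -33259/256, -370751/1024, -1806237/2048, -76350727/32768, -383907743/65536, …
ICs: h(0) = 1, h′(0) = -1/2.

f: a_k = -2, -2, -10, -18, -58, -130, -362, -882, -2330, -5858, …
g: a_k = 3, 3/2, -3/8, 3/16, -15/128, 21/256, -63/1024, 99/2048, -1287/32768, 2145/65536, …
L₀ := lclm(L_f,L_g); ord L₀ ≤ 1+1.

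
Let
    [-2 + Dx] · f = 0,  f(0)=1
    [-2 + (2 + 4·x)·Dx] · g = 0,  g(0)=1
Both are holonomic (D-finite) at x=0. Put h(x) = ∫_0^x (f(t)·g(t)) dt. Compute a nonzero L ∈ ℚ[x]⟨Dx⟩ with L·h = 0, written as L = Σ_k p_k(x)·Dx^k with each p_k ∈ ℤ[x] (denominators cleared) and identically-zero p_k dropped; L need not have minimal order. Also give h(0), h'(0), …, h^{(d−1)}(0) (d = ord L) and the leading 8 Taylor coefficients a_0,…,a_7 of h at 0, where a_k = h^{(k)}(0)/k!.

L = (-3 - 4·x)·Dx + (1 + 2·x)·Dx^2  (order 2).
h: a_k = 0, 1, 3/2, 7/6, 17/24, 11/40, 107/720, -89/5040, …
ICs: h(0) = 0, h′(0) = 1.

f: a_k = 1, 2, 2, 4/3, 2/3, 4/15, 4/45, 8/315, …
g: a_k = 1, 1, -1/2, 1/2, -5/8, 7/8, -21/16, 33/16, …
Product ⇒ symmetric product L₀, ord ≤ 1.
∫: right-multiply L₀ by Dx.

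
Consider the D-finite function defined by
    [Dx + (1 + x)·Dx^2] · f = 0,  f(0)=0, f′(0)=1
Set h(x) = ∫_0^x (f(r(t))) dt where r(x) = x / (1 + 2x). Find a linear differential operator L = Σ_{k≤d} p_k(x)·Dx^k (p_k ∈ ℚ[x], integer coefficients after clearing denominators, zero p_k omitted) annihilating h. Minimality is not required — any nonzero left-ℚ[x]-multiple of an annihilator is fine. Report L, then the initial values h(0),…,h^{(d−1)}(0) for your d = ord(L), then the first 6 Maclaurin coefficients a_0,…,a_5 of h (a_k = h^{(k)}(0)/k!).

L = (5 + 12·x)·Dx^2 + (1 + 5·x + 6·x^2)·Dx^3  (order 3).
h: a_k = 0, 0, 1/2, -5/6, 19/12, -13/4, …
ICs: h(0) = 0, h′(0) = 0, h′′(0) = 1.

f: a_k = 0, 1, -1/2, 1/3, -1/4, 1/5, …
f∘r: x↦r, Dx↦Dx/r' in L_f ⇒ L₀.
h=∫h₀ ⇒ L = L₀·Dx.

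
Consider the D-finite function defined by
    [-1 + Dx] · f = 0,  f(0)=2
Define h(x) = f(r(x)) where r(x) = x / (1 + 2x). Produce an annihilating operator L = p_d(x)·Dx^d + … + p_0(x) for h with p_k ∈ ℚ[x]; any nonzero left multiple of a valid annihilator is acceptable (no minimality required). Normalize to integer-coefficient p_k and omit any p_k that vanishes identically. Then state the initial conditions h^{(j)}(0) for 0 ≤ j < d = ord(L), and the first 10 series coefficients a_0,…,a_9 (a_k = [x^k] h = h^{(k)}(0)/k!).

L = -1 + (1 + 4·x + 4·x^2)·Dx  (order 1).
h: a_k = 2, 2, -3, 13/3, -71/12, 147/20, -2699/360, 9157/2520, 68731/6720, -8443151/181440, …
ICs: h(0) = 2.

f: a_k = 2, 2, 1, 1/3, 1/12, 1/60, 1/360, 1/2520, 1/20160, 1/181440, …
Change of var in L_f (x↦r) gives L₀.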